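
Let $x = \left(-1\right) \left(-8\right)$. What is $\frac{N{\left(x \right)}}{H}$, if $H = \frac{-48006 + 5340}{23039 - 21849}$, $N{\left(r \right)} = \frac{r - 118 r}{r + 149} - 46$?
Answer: $\frac{4854010}{3349281} \approx 1.4493$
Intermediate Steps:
$x = 8$
$N{\left(r \right)} = -46 - \frac{117 r}{149 + r}$ ($N{\left(r \right)} = \frac{\left(-117\right) r}{149 + r} - 46 = - \frac{117 r}{149 + r} - 46 = -46 - \frac{117 r}{149 + r}$)
$H = - \frac{21333}{595}$ ($H = - \frac{42666}{1190} = \left(-42666\right) \frac{1}{1190} = - \frac{21333}{595} \approx -35.854$)
$\frac{N{\left(x \right)}}{H} = \frac{\frac{1}{149 + 8} \left(-6854 - 1304\right)}{- \frac{21333}{595}} = \frac{-6854 - 1304}{157} \left(- \frac{595}{21333}\right) = \frac{1}{157} \left(-8158\right) \left(- \frac{595}{21333}\right) = \left(- \frac{8158}{157}\right) \left(- \frac{595}{21333}\right) = \frac{4854010}{3349281}$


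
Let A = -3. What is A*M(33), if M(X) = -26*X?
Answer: 2574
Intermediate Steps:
A*M(33) = -(-78)*33 = -3*(-858) = 2574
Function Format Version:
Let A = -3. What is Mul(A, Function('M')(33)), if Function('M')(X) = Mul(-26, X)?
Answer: 2574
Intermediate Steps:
Mul(A, Function('M')(33)) = Mul(-3, Mul(-26, 33)) = Mul(-3, -858) = 2574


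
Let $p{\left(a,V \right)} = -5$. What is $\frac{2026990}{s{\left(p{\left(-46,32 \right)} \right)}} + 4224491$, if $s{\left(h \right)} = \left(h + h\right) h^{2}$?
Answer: $\frac{105409576}{25} \approx 4.2164 \cdot 10^{6}$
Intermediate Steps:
$s{\left(h \right)} = 2 h^{3}$ ($s{\left(h \right)} = 2 h h^{2} = 2 h^{3}$)
$\frac{2026990}{s{\left(p{\left(-46,32 \right)} \right)}} + 4224491 = \frac{2026990}{2 \left(-5\right)^{3}} + 4224491 = \frac{2026990}{2 \left(-125\right)} + 4224491 = \frac{2026990}{-250} + 4224491 = 2026990 \left(- \frac{1}{250}\right) + 4224491 = - \frac{202699}{25} + 4224491 = \frac{105409576}{25}$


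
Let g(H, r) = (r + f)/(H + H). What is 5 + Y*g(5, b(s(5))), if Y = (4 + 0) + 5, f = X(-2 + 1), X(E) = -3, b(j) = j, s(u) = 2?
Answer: 41/10 ≈ 4.1000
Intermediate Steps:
f = -3
g(H, r) = (-3 + r)/(2*H) (g(H, r) = (r - 3)/(H + H) = (-3 + r)/((2*H)) = (-3 + r)*(1/(2*H)) = (-3 + r)/(2*H))
Y = 9 (Y = 4 + 5 = 9)
5 + Y*g(5, b(s(5))) = 5 + 9*((1/2)*(-3 + 2)/5) = 5 + 9*((1/2)*(1/5)*(-1)) = 5 + 9*(-1/10) = 5 - 9/10 = 41/10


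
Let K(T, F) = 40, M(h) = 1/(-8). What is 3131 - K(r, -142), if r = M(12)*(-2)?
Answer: 3091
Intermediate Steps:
M(h) = -1/8
r = 1/4 (r = -1/8*(-2) = 1/4 ≈ 0.25000)
3131 - K(r, -142) = 3131 - 1*40 = 3131 - 40 = 3091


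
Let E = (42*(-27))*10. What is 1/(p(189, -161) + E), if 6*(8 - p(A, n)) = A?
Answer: -2/22727 ≈ -8.8001e-5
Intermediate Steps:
p(A, n) = 8 - A/6
E = -11340 (E = -1134*10 = -11340)
1/(p(189, -161) + E) = 1/((8 - ⅙*189) - 11340) = 1/((8 - 63/2) - 11340) = 1/(-47/2 - 11340) = 1/(-22727/2) = -2/22727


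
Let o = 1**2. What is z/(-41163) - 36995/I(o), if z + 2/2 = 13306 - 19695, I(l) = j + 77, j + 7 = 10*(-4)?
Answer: -101508899/82326 ≈ -1233.0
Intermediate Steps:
j = -47 (j = -7 + 10*(-4) = -7 - 40 = -47)
o = 1
I(l) = 30 (I(l) = -47 + 77 = 30)
z = -6390 (z = -1 + (13306 - 19695) = -1 - 6389 = -6390)
z/(-41163) - 36995/I(o) = -6390/(-41163) - 36995/30 = -6390*(-1/41163) - 36995*1/30 = 2130/13721 - 7399/6 = -101508899/82326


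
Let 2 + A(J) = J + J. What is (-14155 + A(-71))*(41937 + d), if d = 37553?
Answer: -1136627510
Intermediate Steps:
A(J) = -2 + 2*J (A(J) = -2 + (J + J) = -2 + 2*J)
(-14155 + A(-71))*(41937 + d) = (-14155 + (-2 + 2*(-71)))*(41937 + 37553) = (-14155 + (-2 - 142))*79490 = (-14155 - 144)*79490 = -14299*79490 = -1136627510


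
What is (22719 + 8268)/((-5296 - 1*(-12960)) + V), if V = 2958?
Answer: 30987/10622 ≈ 2.9172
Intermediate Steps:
(22719 + 8268)/((-5296 - 1*(-12960)) + V) = (22719 + 8268)/((-5296 - 1*(-12960)) + 2958) = 30987/((-5296 + 12960) + 2958) = 30987/(7664 + 2958) = 30987/10622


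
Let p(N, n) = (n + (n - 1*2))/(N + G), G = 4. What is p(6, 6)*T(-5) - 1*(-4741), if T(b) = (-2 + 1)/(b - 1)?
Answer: 28447/6 ≈ 4741.2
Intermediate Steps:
p(N, n) = (-2 + 2*n)/(4 + N) (p(N, n) = (n + (n - 1*2))/(N + 4) = (n + (n - 2))/(4 + N) = (n + (-2 + n))/(4 + N) = (-2 + 2*n)/(4 + N))
T(b) = -1/(-1 + b)
p(6, 6)*T(-5) - 1*(-4741) = (2*(-1 + 6)/(4 + 6))*(-1/(-1 - 5)) - 1*(-4741) = (2*5/10)*(-1/(-6)) + 4741 = (2*(⅒)*5)*(-1*(-⅙)) + 4741 = 1*(⅙) + 4741 = ⅙ + 4741 = 28447/6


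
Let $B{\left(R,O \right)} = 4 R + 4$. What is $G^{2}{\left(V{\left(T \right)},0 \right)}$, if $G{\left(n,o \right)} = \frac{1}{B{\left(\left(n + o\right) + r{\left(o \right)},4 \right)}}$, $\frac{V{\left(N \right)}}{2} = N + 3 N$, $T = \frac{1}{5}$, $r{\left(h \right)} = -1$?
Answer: $\frac{25}{1024} \approx 0.024414$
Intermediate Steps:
$T = \frac{1}{5} \approx 0.2$
$V{\left(N \right)} = 8 N$ ($V{\left(N \right)} = 2 \left(N + 3 N\right) = 2 \cdot 4 N = 8 N$)
$B{\left(R,O \right)} = 4 + 4 R$
$G{\left(n,o \right)} = \frac{1}{4 n + 4 o}$ ($G{\left(n,o \right)} = \frac{1}{4 + 4 \left(\left(n + o\right) - 1\right)} = \frac{1}{4 + 4 \left(-1 + n + o\right)} = \frac{1}{4 + \left(-4 + 4 n + 4 o\right)} = \frac{1}{4 n + 4 o}$)
$G^{2}{\left(V{\left(T \right)},0 \right)} = \left(\frac{1}{4 \left(8 \cdot \frac{1}{5} + 0\right)}\right)^{2} = \left(\frac{1}{4 \left(\frac{8}{5} + 0\right)}\right)^{2} = \left(\frac{1}{4 \cdot \frac{8}{5}}\right)^{2} = \left(\frac{1}{4} \cdot \frac{5}{8}\right)^{2} = \left(\frac{5}{32}\right)^{2} = \frac{25}{1024}$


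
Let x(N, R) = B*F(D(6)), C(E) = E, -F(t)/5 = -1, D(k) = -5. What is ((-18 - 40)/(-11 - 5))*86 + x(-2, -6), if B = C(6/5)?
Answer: 1271/4 ≈ 317.75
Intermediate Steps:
F(t) = 5 (F(t) = -5*(-1) = 5)
B = 6/5 ≈ 1.2000
x(N, R) = 6 (x(N, R) = (6/5)*5 = 6)
((-18 - 40)/(-11 - 5))*86 + x(-2, -6) = ((-18 - 40)/(-11 - 5))*86 + 6 = -58/(-16)*86 + 6 = -58*(-1/16)*86 + 6 = (29/8)*86 + 6 = 1247/4 + 6 = 1271/4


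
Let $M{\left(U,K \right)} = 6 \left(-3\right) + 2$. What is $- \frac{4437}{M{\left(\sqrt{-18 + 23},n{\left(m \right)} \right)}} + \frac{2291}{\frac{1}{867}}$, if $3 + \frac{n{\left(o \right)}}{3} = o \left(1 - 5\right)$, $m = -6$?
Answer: $\frac{31785189}{16} \approx 1.9866 \cdot 10^{6}$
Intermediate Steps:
$n{\left(o \right)} = -9 - 12 o$ ($n{\left(o \right)} = -9 + 3 o \left(1 - 5\right) = -9 + 3 o \left(-4\right) = -9 + 3 \left(- 4 o\right) = -9 - 12 o$)
$M{\left(U,K \right)} = -16$ ($M{\left(U,K \right)} = -18 + 2 = -16$)
$- \frac{4437}{M{\left(\sqrt{-18 + 23},n{\left(m \right)} \right)}} + \frac{2291}{\frac{1}{867}} = - \frac{4437}{-16} + \frac{2291}{\frac{1}{867}} = \left(-4437\right) \left(- \frac{1}{16}\right) + 2291 \frac{1}{\frac{1}{867}} = \frac{4437}{16} + 2291 \cdot 867 = \frac{4437}{16} + 1986297 = \frac{31785189}{16}$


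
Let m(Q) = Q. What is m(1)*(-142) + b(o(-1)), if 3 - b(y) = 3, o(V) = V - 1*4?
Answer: -142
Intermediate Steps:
o(V) = -4 + V (o(V) = V - 4 = -4 + V)
b(y) = 0 (b(y) = 3 - 1*3 = 3 - 3 = 0)
m(1)*(-142) + b(o(-1)) = 1*(-142) + 0 = -142 + 0 = -142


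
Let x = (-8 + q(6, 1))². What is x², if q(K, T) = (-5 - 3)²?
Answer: 9834496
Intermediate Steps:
q(K, T) = 64 (q(K, T) = (-8)² = 64)
x = 3136 (x = (-8 + 64)² = 56² = 3136)
x² = 3136² = 9834496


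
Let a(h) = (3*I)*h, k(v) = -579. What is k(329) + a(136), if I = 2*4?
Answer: 2685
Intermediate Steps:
I = 8
a(h) = 24*h (a(h) = (3*8)*h = 24*h)
k(329) + a(136) = -579 + 24*136 = -579 + 3264 = 2685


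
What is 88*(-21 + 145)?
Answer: 10912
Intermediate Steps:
88*(-21 + 145) = 88*124 = 10912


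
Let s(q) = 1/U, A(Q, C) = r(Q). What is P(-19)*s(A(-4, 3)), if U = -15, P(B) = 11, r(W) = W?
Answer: -11/15 ≈ -0.73333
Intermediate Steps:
A(Q, C) = Q
s(q) = -1/15 (s(q) = 1/(-15) = -1/15)
P(-19)*s(A(-4, 3)) = 11*(-1/15) = -11/15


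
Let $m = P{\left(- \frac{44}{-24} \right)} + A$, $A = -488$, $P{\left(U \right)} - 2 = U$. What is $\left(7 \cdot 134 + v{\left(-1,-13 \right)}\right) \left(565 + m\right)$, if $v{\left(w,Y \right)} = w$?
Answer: $\frac{454445}{6} \approx 75741.0$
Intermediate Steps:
$P{\left(U \right)} = 2 + U$
$m = - \frac{2905}{6}$ ($m = \left(2 - \frac{44}{-24}\right) - 488 = \left(2 - - \frac{11}{6}\right) - 488 = \left(2 + \frac{11}{6}\right) - 488 = \frac{23}{6} - 488 = - \frac{2905}{6} \approx -484.17$)
$\left(7 \cdot 134 + v{\left(-1,-13 \right)}\right) \left(565 + m\right) = \left(7 \cdot 134 - 1\right) \left(565 - \frac{2905}{6}\right) = \left(938 - 1\right) \frac{485}{6} = 937 \cdot \frac{485}{6} = \frac{454445}{6}$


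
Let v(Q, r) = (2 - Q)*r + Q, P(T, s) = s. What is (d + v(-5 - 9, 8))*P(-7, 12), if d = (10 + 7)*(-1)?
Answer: 1164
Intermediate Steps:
d = -17 (d = 17*(-1) = -17)
v(Q, r) = Q + r*(2 - Q) (v(Q, r) = r*(2 - Q) + Q = Q + r*(2 - Q))
(d + v(-5 - 9, 8))*P(-7, 12) = (-17 + ((-5 - 9) + 2*8 - 1*(-5 - 9)*8))*12 = (-17 + (-14 + 16 - 1*(-14)*8))*12 = (-17 + (-14 + 16 + 112))*12 = (-17 + 114)*12 = 97*12 = 1164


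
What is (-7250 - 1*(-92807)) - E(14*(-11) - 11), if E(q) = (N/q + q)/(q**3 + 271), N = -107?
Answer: 31705538082376/370577955 ≈ 85557.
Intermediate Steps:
E(q) = (q - 107/q)/(271 + q**3) (E(q) = (-107/q + q)/(q**3 + 271) = (q - 107/q)/(271 + q**3))
(-7250 - 1*(-92807)) - E(14*(-11) - 11) = (-7250 - 1*(-92807)) - (-107 + (14*(-11) - 11)**2)/((14*(-11) - 11)*(271 + (14*(-11) - 11)**3)) = (-7250 + 92807) - (-107 + (-154 - 11)**2)/((-154 - 11)*(271 + (-154 - 11)**3)) = 85557 - (-107 + (-165)**2)/((-165)*(271 + (-165)**3)) = 85557 - (-1)*(-107 + 27225)/(165*(271 - 4492125)) = 85557 - (-1)*27118/(165*(-4491854)) = 85557 - (-1)*(-1)*27118/(165*4491854) = 85557 - 1*13559/370577955 = 85557 - 13559/370577955 = 31705538082376/370577955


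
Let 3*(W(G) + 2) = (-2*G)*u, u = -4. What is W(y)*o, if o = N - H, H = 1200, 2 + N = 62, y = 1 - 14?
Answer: 41800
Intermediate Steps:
y = -13
N = 60 (N = -2 + 62 = 60)
W(G) = -2 + 8*G/3 (W(G) = -2 + (-2*G*(-4))/3 = -2 + (8*G)/3 = -2 + 8*G/3)
o = -1140 (o = 60 - 1*1200 = 60 - 1200 = -1140)
W(y)*o = (-2 + (8/3)*(-13))*(-1140) = (-2 - 104/3)*(-1140) = -110/3*(-1140) = 41800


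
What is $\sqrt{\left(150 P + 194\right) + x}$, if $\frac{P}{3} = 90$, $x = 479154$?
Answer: $2 \sqrt{129962} \approx 721.0$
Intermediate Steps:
$P = 270$ ($P = 3 \cdot 90 = 270$)
$\sqrt{\left(150 P + 194\right) + x} = \sqrt{\left(150 \cdot 270 + 194\right) + 479154} = \sqrt{\left(40500 + 194\right) + 479154} = \sqrt{40694 + 479154} = \sqrt{519848} = 2 \sqrt{129962}$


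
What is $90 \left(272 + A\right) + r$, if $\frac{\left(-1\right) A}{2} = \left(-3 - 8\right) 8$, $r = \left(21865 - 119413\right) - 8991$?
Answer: $-66219$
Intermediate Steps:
$r = -106539$ ($r = \left(21865 - 119413\right) - 8991 = -97548 - 8991 = -106539$)
$A = 176$ ($A = - 2 \left(-3 - 8\right) 8 = - 2 \left(\left(-11\right) 8\right) = \left(-2\right) \left(-88\right) = 176$)
$90 \left(272 + A\right) + r = 90 \left(272 + 176\right) - 106539 = 90 \cdot 448 - 106539 = 40320 - 106539 = -66219$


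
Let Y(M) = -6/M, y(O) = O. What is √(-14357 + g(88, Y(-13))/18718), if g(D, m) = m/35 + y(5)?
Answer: I*√21252464110476690/1216670 ≈ 119.82*I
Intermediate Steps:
g(D, m) = 5 + m/35 (g(D, m) = m/35 + 5 = 5 + m/35)
√(-14357 + g(88, Y(-13))/18718) = √(-14357 + (5 + (-6/(-13))/35)/18718) = √(-14357 + (5 + (-6*(-1/13))/35)*(1/18718)) = √(-14357 + (5 + (1/35)*(6/13))*(1/18718)) = √(-14357 + (5 + 6/455)*(1/18718)) = √(-14357 + (2281/455)*(1/18718)) = √(-14357 + 2281/8516690) = √(-122274116049/8516690) = I*√21252464110476690/1216670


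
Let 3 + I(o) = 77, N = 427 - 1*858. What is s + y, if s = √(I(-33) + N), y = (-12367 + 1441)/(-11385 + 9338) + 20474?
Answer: 41921204/2047 + I*√357 ≈ 20479.0 + 18.894*I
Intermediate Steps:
N = -431 (N = 427 - 858 = -431)
I(o) = 74 (I(o) = -3 + 77 = 74)
y = 41921204/2047 (y = -10926/(-2047) + 20474 = -10926*(-1/2047) + 20474 = 10926/2047 + 20474 = 41921204/2047 ≈ 20479.)
s = I*√357 (s = √(74 - 431) = √(-357) = I*√357 ≈ 18.894*I)
s + y = I*√357 + 41921204/2047 = 41921204/2047 + I*√357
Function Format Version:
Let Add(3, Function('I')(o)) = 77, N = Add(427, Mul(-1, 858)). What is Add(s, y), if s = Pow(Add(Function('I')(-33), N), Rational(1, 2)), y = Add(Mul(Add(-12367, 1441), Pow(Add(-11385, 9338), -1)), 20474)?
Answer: Add(Rational(41921204, 2047), Mul(I, Pow(357, Rational(1, 2)))) ≈ Add(20479., Mul(18.894, I))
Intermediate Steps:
N = -431 (N = Add(427, -858) = -431)
Function('I')(o) = 74 (Function('I')(o) = Add(-3, 77) = 74)
y = Rational(41921204, 2047) (y = Add(Mul(-10926, Pow(-2047, -1)), 20474) = Add(Mul(-10926, Rational(-1, 2047)), 20474) = Add(Rational(10926, 2047), 20474) = Rational(41921204, 2047) ≈ 20479.)
s = Mul(I, Pow(357, Rational(1, 2))) (s = Pow(Add(74, -431), Rational(1, 2)) = Pow(-357, Rational(1, 2)) = Mul(I, Pow(357, Rational(1, 2))) ≈ Mul(18.894, I))
Add(s, y) = Add(Mul(I, Pow(357, Rational(1, 2))), Rational(41921204, 2047)) = Add(Rational(41921204, 2047), Mul(I, Pow(357, Rational(1, 2))))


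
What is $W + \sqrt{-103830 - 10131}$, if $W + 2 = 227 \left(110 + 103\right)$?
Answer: $48349 + i \sqrt{113961} \approx 48349.0 + 337.58 i$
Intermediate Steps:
$W = 48349$ ($W = -2 + 227 \left(110 + 103\right) = -2 + 227 \cdot 213 = -2 + 48351 = 48349$)
$W + \sqrt{-103830 - 10131} = 48349 + \sqrt{-103830 - 10131} = 48349 + \sqrt{-113961} = 48349 + i \sqrt{113961}$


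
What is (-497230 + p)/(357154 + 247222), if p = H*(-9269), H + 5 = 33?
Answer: -378381/302188 ≈ -1.2521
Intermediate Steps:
H = 28 (H = -5 + 33 = 28)
p = -259532 (p = 28*(-9269) = -259532)
(-497230 + p)/(357154 + 247222) = (-497230 - 259532)/(357154 + 247222) = -756762/604376 = -756762*1/604376 = -378381/302188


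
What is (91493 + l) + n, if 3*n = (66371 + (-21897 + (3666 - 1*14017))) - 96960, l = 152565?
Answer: 669337/3 ≈ 2.2311e+5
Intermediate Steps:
n = -62837/3 (n = ((66371 + (-21897 + (3666 - 1*14017))) - 96960)/3 = ((66371 + (-21897 + (3666 - 14017))) - 96960)/3 = ((66371 + (-21897 - 10351)) - 96960)/3 = ((66371 - 32248) - 96960)/3 = (34123 - 96960)/3 = (⅓)*(-62837) = -62837/3 ≈ -20946.)
(91493 + l) + n = (91493 + 152565) - 62837/3 = 244058 - 62837/3 = 669337/3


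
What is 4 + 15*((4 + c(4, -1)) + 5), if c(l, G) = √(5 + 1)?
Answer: 139 + 15*√6 ≈ 175.74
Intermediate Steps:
c(l, G) = √6
4 + 15*((4 + c(4, -1)) + 5) = 4 + 15*((4 + √6) + 5) = 4 + 15*(9 + √6) = 4 + (135 + 15*√6) = 139 + 15*√6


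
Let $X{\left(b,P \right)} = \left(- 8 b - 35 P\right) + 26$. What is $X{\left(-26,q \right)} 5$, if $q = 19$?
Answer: $-2155$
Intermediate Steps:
$X{\left(b,P \right)} = 26 - 35 P - 8 b$ ($X{\left(b,P \right)} = \left(- 35 P - 8 b\right) + 26 = 26 - 35 P - 8 b$)
$X{\left(-26,q \right)} 5 = \left(26 - 665 - -208\right) 5 = \left(26 - 665 + 208\right) 5 = \left(-431\right) 5 = -2155$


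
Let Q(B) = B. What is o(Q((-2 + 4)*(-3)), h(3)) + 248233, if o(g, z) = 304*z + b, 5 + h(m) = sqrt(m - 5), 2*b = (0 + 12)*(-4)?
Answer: 246689 + 304*I*sqrt(2) ≈ 2.4669e+5 + 429.92*I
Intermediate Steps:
b = -24 (b = ((0 + 12)*(-4))/2 = (12*(-4))/2 = (1/2)*(-48) = -24)
h(m) = -5 + sqrt(-5 + m) (h(m) = -5 + sqrt(m - 5) = -5 + sqrt(-5 + m))
o(g, z) = -24 + 304*z (o(g, z) = 304*z - 24 = -24 + 304*z)
o(Q((-2 + 4)*(-3)), h(3)) + 248233 = (-24 + 304*(-5 + sqrt(-5 + 3))) + 248233 = (-24 + 304*(-5 + sqrt(-2))) + 248233 = (-24 + 304*(-5 + I*sqrt(2))) + 248233 = (-24 + (-1520 + 304*I*sqrt(2))) + 248233 = (-1544 + 304*I*sqrt(2)) + 248233 = 246689 + 304*I*sqrt(2)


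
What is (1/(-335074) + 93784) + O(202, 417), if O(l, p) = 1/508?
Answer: 7981843491347/85108796 ≈ 93784.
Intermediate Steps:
O(l, p) = 1/508
(1/(-335074) + 93784) + O(202, 417) = (1/(-335074) + 93784) + 1/508 = (-1/335074 + 93784) + 1/508 = 31424580015/335074 + 1/508 = 7981843491347/85108796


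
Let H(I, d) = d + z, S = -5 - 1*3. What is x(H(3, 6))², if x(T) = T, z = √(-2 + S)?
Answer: (6 + I*√10)² ≈ 26.0 + 37.947*I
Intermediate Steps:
S = -8 (S = -5 - 3 = -8)
z = I*√10 (z = √(-2 - 8) = √(-10) = I*√10 ≈ 3.1623*I)
H(I, d) = d + I*√10
x(H(3, 6))² = (6 + I*√10)²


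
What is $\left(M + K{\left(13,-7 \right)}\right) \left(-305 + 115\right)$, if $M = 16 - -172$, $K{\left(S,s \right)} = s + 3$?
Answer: $-34960$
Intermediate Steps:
$K{\left(S,s \right)} = 3 + s$
$M = 188$ ($M = 16 + 172 = 188$)
$\left(M + K{\left(13,-7 \right)}\right) \left(-305 + 115\right) = \left(188 + \left(3 - 7\right)\right) \left(-305 + 115\right) = \left(188 - 4\right) \left(-190\right) = 184 \left(-190\right) = -34960$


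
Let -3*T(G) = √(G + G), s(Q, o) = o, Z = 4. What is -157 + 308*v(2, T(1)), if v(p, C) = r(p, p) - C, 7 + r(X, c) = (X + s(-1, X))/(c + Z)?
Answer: -6323/3 + 308*√2/3 ≈ -1962.5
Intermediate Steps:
r(X, c) = -7 + 2*X/(4 + c) (r(X, c) = -7 + (X + X)/(c + 4) = -7 + (2*X)/(4 + c) = -7 + 2*X/(4 + c))
T(G) = -√2*√G/3 (T(G) = -√(G + G)/3 = -√2*√G/3)
v(p, C) = -C + (-28 - 5*p)/(4 + p) (v(p, C) = (-28 - 7*p + 2*p)/(4 + p) - C = (-28 - 5*p)/(4 + p) - C = -C + (-28 - 5*p)/(4 + p))
-157 + 308*v(2, T(1)) = -157 + 308*((-28 - 5*2 - (-√2*√1/3)*(4 + 2))/(4 + 2)) = -157 + 308*((-28 - 10 - 1*(-⅓*√2*1)*6)/6) = -157 + 308*((-28 - 10 - 1*(-√2/3)*6)/6) = -157 + 308*((-28 - 10 + 2*√2)/6) = -157 + 308*((-38 + 2*√2)/6) = -157 + 308*(-19/3 + √2/3) = -157 + (-5852/3 + 308*√2/3) = -6323/3 + 308*√2/3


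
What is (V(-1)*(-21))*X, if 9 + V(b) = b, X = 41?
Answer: 8610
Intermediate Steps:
V(b) = -9 + b
(V(-1)*(-21))*X = ((-9 - 1)*(-21))*41 = -10*(-21)*41 = 210*41 = 8610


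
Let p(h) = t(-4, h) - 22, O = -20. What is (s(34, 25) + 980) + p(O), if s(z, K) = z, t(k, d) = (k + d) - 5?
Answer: 963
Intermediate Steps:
t(k, d) = -5 + d + k (t(k, d) = (d + k) - 5 = -5 + d + k)
p(h) = -31 + h (p(h) = (-5 + h - 4) - 22 = (-9 + h) - 22 = -31 + h)
(s(34, 25) + 980) + p(O) = (34 + 980) + (-31 - 20) = 1014 - 51 = 963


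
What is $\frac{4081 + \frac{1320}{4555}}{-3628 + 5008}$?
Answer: $\frac{743611}{251436} \approx 2.9575$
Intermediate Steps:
$\frac{4081 + \frac{1320}{4555}}{-3628 + 5008} = \frac{4081 + 1320 \cdot \frac{1}{4555}}{1380} = \left(4081 + \frac{264}{911}\right) \frac{1}{1380} = \frac{3718055}{911} \cdot \frac{1}{1380} = \frac{743611}{251436}$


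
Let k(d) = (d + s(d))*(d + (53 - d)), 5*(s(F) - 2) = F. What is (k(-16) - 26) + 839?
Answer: -493/5 ≈ -98.600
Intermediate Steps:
s(F) = 2 + F/5
k(d) = 106 + 318*d/5 (k(d) = (d + (2 + d/5))*(d + (53 - d)) = (2 + 6*d/5)*53 = 106 + 318*d/5)
(k(-16) - 26) + 839 = ((106 + (318/5)*(-16)) - 26) + 839 = ((106 - 5088/5) - 26) + 839 = (-4558/5 - 26) + 839 = -4688/5 + 839 = -493/5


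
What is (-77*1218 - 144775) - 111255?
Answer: -349816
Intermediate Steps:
(-77*1218 - 144775) - 111255 = (-93786 - 144775) - 111255 = -238561 - 111255 = -349816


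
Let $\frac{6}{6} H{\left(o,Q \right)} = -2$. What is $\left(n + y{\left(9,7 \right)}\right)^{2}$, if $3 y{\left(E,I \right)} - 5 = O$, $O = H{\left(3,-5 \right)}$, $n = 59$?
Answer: $3600$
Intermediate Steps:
$H{\left(o,Q \right)} = -2$
$O = -2$
$y{\left(E,I \right)} = 1$ ($y{\left(E,I \right)} = \frac{5}{3} + \frac{1}{3} \left(-2\right) = \frac{5}{3} - \frac{2}{3} = 1$)
$\left(n + y{\left(9,7 \right)}\right)^{2} = \left(59 + 1\right)^{2} = 60^{2} = 3600$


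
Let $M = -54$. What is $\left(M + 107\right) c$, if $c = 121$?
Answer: $6413$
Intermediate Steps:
$\left(M + 107\right) c = \left(-54 + 107\right) 121 = 53 \cdot 121 = 6413$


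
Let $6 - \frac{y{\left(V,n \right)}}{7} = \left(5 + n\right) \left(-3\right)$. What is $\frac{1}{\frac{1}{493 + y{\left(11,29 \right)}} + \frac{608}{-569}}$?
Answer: $- \frac{710681}{758823} \approx -0.93656$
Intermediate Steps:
$y{\left(V,n \right)} = 147 + 21 n$ ($y{\left(V,n \right)} = 42 - 7 \left(5 + n\right) \left(-3\right) = 42 - 7 \left(-15 - 3 n\right) = 42 + \left(105 + 21 n\right) = 147 + 21 n$)
$\frac{1}{\frac{1}{493 + y{\left(11,29 \right)}} + \frac{608}{-569}} = \frac{1}{\frac{1}{493 + \left(147 + 21 \cdot 29\right)} + \frac{608}{-569}} = \frac{1}{\frac{1}{493 + \left(147 + 609\right)} + 608 \left(- \frac{1}{569}\right)} = \frac{1}{\frac{1}{493 + 756} - \frac{608}{569}} = \frac{1}{\frac{1}{1249} - \frac{608}{569}} = \frac{1}{- \frac{758823}{710681}} = - \frac{710681}{758823}$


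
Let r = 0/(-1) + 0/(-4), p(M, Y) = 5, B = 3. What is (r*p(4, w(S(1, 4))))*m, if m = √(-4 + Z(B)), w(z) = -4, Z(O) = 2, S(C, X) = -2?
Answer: 0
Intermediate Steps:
m = I*√2 (m = √(-4 + 2) = √(-2) = I*√2 ≈ 1.4142*I)
r = 0 (r = 0*(-1) + 0*(-¼) = 0 + 0 = 0)
(r*p(4, w(S(1, 4))))*m = (0*5)*(I*√2) = 0*(I*√2) = 0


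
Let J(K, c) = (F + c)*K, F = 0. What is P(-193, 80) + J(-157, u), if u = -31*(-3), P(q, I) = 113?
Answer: -14488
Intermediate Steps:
u = 93
J(K, c) = K*c (J(K, c) = (0 + c)*K = c*K = K*c)
P(-193, 80) + J(-157, u) = 113 - 157*93 = 113 - 14601 = -14488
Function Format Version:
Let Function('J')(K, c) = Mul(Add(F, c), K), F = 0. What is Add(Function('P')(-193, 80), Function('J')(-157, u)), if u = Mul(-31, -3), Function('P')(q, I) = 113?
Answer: -14488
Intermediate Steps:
u = 93
Function('J')(K, c) = Mul(K, c) (Function('J')(K, c) = Mul(Add(0, c), K) = Mul(c, K) = Mul(K, c))
Add(Function('P')(-193, 80), Function('J')(-157, u)) = Add(113, Mul(-157, 93)) = Add(113, -14601) = -14488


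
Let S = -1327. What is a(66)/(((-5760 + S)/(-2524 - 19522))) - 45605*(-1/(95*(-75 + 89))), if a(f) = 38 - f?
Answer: -748557/14174 ≈ -52.812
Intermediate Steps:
a(66)/(((-5760 + S)/(-2524 - 19522))) - 45605*(-1/(95*(-75 + 89))) = (38 - 1*66)/(((-5760 - 1327)/(-2524 - 19522))) - 45605*(-1/(95*(-75 + 89))) = (38 - 66)/((-7087/(-22046))) - 45605/(14*(-95)) = -28/((-7087*(-1/22046))) - 45605/(-1330) = -28/7087/22046 - 45605*(-1/1330) = -28*22046/7087 + 1303/38 = -617288/7087 + 1303/38 = -748557/14174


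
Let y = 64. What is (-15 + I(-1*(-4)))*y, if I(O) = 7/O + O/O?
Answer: -784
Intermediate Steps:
I(O) = 1 + 7/O (I(O) = 7/O + 1 = 1 + 7/O)
(-15 + I(-1*(-4)))*y = (-15 + (7 - 1*(-4))/((-1*(-4))))*64 = (-15 + (7 + 4)/4)*64 = (-15 + (1/4)*11)*64 = (-15 + 11/4)*64 = -49/4*64 = -784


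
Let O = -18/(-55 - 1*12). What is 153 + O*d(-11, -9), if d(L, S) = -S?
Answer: 10413/67 ≈ 155.42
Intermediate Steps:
O = 18/67 (O = -18/(-55 - 12) = -18/(-67) = -18*(-1/67) = 18/67 ≈ 0.26866)
153 + O*d(-11, -9) = 153 + 18*(-1*(-9))/67 = 153 + (18/67)*9 = 153 + 162/67 = 10413/67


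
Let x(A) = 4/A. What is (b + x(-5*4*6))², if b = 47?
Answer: 1985281/900 ≈ 2205.9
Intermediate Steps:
(b + x(-5*4*6))² = (47 + 4/((-5*4*6)))² = (47 + 4/((-20*6)))² = (47 + 4/(-120))² = (47 + 4*(-1/120))² = (47 - 1/30)² = (1409/30)² = 1985281/900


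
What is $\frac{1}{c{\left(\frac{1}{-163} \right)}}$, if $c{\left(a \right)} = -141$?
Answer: $- \frac{1}{141} \approx -0.0070922$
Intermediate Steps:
$\frac{1}{c{\left(\frac{1}{-163} \right)}} = \frac{1}{-141} = - \frac{1}{141}$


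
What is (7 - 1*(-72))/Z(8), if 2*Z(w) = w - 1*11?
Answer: -158/3 ≈ -52.667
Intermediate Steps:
Z(w) = -11/2 + w/2 (Z(w) = (w - 1*11)/2 = (w - 11)/2 = (-11 + w)/2 = -11/2 + w/2)
(7 - 1*(-72))/Z(8) = (7 - 1*(-72))/(-11/2 + (½)*8) = (7 + 72)/(-11/2 + 4) = 79/(-3/2) = 79*(-⅔) = -158/3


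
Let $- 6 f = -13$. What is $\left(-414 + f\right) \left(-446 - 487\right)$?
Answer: $\frac{768481}{2} \approx 3.8424 \cdot 10^{5}$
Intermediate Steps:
$f = \frac{13}{6}$ ($f = \left(- \frac{1}{6}\right) \left(-13\right) = \frac{13}{6} \approx 2.1667$)
$\left(-414 + f\right) \left(-446 - 487\right) = \left(-414 + \frac{13}{6}\right) \left(-446 - 487\right) = \left(- \frac{2471}{6}\right) \left(-933\right) = \frac{768481}{2}$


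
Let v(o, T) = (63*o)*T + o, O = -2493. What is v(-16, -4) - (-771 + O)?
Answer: 7280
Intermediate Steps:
v(o, T) = o + 63*T*o (v(o, T) = 63*T*o + o = o + 63*T*o)
v(-16, -4) - (-771 + O) = -16*(1 + 63*(-4)) - (-771 - 2493) = -16*(1 - 252) - 1*(-3264) = -16*(-251) + 3264 = 4016 + 3264 = 7280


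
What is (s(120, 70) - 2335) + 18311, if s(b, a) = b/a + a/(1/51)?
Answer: 136834/7 ≈ 19548.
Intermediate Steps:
s(b, a) = 51*a + b/a (s(b, a) = b/a + a/(1/51) = b/a + a*51 = b/a + 51*a = 51*a + b/a)
(s(120, 70) - 2335) + 18311 = ((51*70 + 120/70) - 2335) + 18311 = ((3570 + 120*(1/70)) - 2335) + 18311 = ((3570 + 12/7) - 2335) + 18311 = (25002/7 - 2335) + 18311 = 8657/7 + 18311 = 136834/7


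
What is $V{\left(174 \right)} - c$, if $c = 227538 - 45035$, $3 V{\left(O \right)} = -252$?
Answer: $-182587$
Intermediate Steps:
$V{\left(O \right)} = -84$ ($V{\left(O \right)} = \frac{1}{3} \left(-252\right) = -84$)
$c = 182503$ ($c = 227538 - 45035 = 182503$)
$V{\left(174 \right)} - c = -84 - 182503 = -182587$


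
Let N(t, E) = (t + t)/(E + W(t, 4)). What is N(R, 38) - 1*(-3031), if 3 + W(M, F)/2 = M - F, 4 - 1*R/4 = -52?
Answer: 178885/59 ≈ 3031.9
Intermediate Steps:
R = 224 (R = 16 - 4*(-52) = 16 + 208 = 224)
W(M, F) = -6 - 2*F + 2*M (W(M, F) = -6 + 2*(M - F) = -6 + (-2*F + 2*M) = -6 - 2*F + 2*M)
N(t, E) = 2*t/(-14 + E + 2*t) (N(t, E) = (t + t)/(E + (-6 - 2*4 + 2*t)) = (2*t)/(E + (-6 - 8 + 2*t)) = (2*t)/(E + (-14 + 2*t)) = (2*t)/(-14 + E + 2*t) = 2*t/(-14 + E + 2*t))
N(R, 38) - 1*(-3031) = 2*224/(-14 + 38 + 2*224) - 1*(-3031) = 2*224/(-14 + 38 + 448) + 3031 = 2*224/472 + 3031 = 2*224*(1/472) + 3031 = 56/59 + 3031 = 178885/59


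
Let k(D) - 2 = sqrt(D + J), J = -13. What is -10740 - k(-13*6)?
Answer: -10742 - I*sqrt(91) ≈ -10742.0 - 9.5394*I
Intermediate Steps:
k(D) = 2 + sqrt(-13 + D) (k(D) = 2 + sqrt(D - 13) = 2 + sqrt(-13 + D))
-10740 - k(-13*6) = -10740 - (2 + sqrt(-13 - 13*6)) = -10740 - (2 + sqrt(-13 - 78)) = -10740 - (2 + sqrt(-91)) = -10740 - (2 + I*sqrt(91)) = -10740 + (-2 - I*sqrt(91)) = -10742 - I*sqrt(91)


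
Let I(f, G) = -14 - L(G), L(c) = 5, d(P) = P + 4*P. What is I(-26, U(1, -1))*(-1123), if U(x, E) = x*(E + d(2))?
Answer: 21337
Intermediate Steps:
d(P) = 5*P
U(x, E) = x*(10 + E) (U(x, E) = x*(E + 5*2) = x*(E + 10) = x*(10 + E))
I(f, G) = -19 (I(f, G) = -14 - 1*5 = -14 - 5 = -19)
I(-26, U(1, -1))*(-1123) = -19*(-1123) = 21337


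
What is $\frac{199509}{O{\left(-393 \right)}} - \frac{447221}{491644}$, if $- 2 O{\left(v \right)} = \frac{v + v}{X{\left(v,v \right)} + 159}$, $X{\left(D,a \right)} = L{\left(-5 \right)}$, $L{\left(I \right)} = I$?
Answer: $\frac{5035094757577}{64405364} \approx 78178.0$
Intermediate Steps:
$X{\left(D,a \right)} = -5$
$O{\left(v \right)} = - \frac{v}{154}$ ($O{\left(v \right)} = - \frac{\left(v + v\right) \frac{1}{-5 + 159}}{2} = - \frac{2 v \frac{1}{154}}{2} = - \frac{\frac{1}{77} v}{2} = - \frac{v}{154}$)
$\frac{199509}{O{\left(-393 \right)}} - \frac{447221}{491644} = \frac{199509}{\left(- \frac{1}{154}\right) \left(-393\right)} - \frac{447221}{491644} = \frac{199509}{\frac{393}{154}} - \frac{447221}{491644} = 199509 \cdot \frac{154}{393} - \frac{447221}{491644} = \frac{10241462}{131} - \frac{447221}{491644} = \frac{5035094757577}{64405364}$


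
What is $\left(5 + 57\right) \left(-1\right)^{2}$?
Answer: $62$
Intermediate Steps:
$\left(5 + 57\right) \left(-1\right)^{2} = 62 \cdot 1 = 62$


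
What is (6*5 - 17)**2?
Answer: 169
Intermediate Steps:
(6*5 - 17)**2 = (30 - 17)**2 = 13**2 = 169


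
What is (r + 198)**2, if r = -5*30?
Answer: 2304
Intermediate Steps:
r = -150
(r + 198)**2 = (-150 + 198)**2 = 48**2 = 2304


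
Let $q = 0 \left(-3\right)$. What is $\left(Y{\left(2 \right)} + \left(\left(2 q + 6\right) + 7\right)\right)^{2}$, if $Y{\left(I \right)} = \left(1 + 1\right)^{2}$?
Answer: $289$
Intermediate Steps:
$q = 0$
$Y{\left(I \right)} = 4$ ($Y{\left(I \right)} = 2^{2} = 4$)
$\left(Y{\left(2 \right)} + \left(\left(2 q + 6\right) + 7\right)\right)^{2} = \left(4 + \left(\left(2 \cdot 0 + 6\right) + 7\right)\right)^{2} = \left(4 + \left(\left(0 + 6\right) + 7\right)\right)^{2} = \left(4 + \left(6 + 7\right)\right)^{2} = \left(4 + 13\right)^{2} = 17^{2} = 289$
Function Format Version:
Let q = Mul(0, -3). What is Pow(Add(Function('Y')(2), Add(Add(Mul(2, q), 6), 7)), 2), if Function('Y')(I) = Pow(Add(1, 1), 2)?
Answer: 289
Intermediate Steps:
q = 0
Function('Y')(I) = 4 (Function('Y')(I) = Pow(2, 2) = 4)
Pow(Add(Function('Y')(2), Add(Add(Mul(2, q), 6), 7)), 2) = Pow(Add(4, Add(Add(Mul(2, 0), 6), 7)), 2) = Pow(Add(4, Add(Add(0, 6), 7)), 2) = Pow(Add(4, Add(6, 7)), 2) = Pow(Add(4, 13), 2) = Pow(17, 2) = 289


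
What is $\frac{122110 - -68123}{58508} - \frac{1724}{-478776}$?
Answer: $\frac{11397482825}{3501528276} \approx 3.255$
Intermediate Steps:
$\frac{122110 - -68123}{58508} - \frac{1724}{-478776} = \left(122110 + 68123\right) \frac{1}{58508} - - \frac{431}{119694} = 190233 \cdot \frac{1}{58508} + \frac{431}{119694} = \frac{190233}{58508} + \frac{431}{119694} = \frac{11397482825}{3501528276}$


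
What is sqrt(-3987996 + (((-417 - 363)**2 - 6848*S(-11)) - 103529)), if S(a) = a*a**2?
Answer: sqrt(5631563) ≈ 2373.1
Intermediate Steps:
S(a) = a**3
sqrt(-3987996 + (((-417 - 363)**2 - 6848*S(-11)) - 103529)) = sqrt(-3987996 + (((-417 - 363)**2 - 6848*(-11)**3) - 103529)) = sqrt(-3987996 + (((-780)**2 - 6848*(-1331)) - 103529)) = sqrt(-3987996 + ((608400 + 9114688) - 103529)) = sqrt(-3987996 + (9723088 - 103529)) = sqrt(-3987996 + 9619559) = sqrt(5631563)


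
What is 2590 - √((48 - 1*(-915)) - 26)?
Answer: 2590 - √937 ≈ 2559.4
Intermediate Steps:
2590 - √((48 - 1*(-915)) - 26) = 2590 - √((48 + 915) - 26) = 2590 - √(963 - 26) = 2590 - √937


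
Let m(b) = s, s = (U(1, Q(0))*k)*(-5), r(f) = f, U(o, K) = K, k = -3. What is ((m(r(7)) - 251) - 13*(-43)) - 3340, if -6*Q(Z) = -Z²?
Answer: -3032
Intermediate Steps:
Q(Z) = Z²/6 (Q(Z) = -(-1)*Z²/6 = Z²/6)
s = 0 (s = (((⅙)*0²)*(-3))*(-5) = (((⅙)*0)*(-3))*(-5) = (0*(-3))*(-5) = 0*(-5) = 0)
m(b) = 0
((m(r(7)) - 251) - 13*(-43)) - 3340 = ((0 - 251) - 13*(-43)) - 3340 = (-251 + 559) - 3340 = 308 - 3340 = -3032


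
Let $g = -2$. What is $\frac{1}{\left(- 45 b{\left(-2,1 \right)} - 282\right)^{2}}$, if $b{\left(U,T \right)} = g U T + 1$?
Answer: $\frac{1}{257049} \approx 3.8903 \cdot 10^{-6}$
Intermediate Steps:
$b{\left(U,T \right)} = 1 - 2 T U$ ($b{\left(U,T \right)} = - 2 U T + 1 = - 2 T U + 1 = 1 - 2 T U$)
$\frac{1}{\left(- 45 b{\left(-2,1 \right)} - 282\right)^{2}} = \frac{1}{\left(- 45 \left(1 - 2 \left(-2\right)\right) - 282\right)^{2}} = \frac{1}{\left(- 45 \left(1 + 4\right) - 282\right)^{2}} = \frac{1}{\left(\left(-45\right) 5 - 282\right)^{2}} = \frac{1}{\left(-225 - 282\right)^{2}} = \frac{1}{\left(-507\right)^{2}} = \frac{1}{257049}$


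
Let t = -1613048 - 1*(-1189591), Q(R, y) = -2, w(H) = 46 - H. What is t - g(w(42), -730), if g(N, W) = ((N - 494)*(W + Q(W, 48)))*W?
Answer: 261412943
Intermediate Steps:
t = -423457 (t = -1613048 + 1189591 = -423457)
g(N, W) = W*(-494 + N)*(-2 + W) (g(N, W) = ((N - 494)*(W - 2))*W = ((-494 + N)*(-2 + W))*W = W*(-494 + N)*(-2 + W))
t - g(w(42), -730) = -423457 - (-730)*(988 - 494*(-730) - 2*(46 - 1*42) + (46 - 1*42)*(-730)) = -423457 - (-730)*(988 + 360620 - 2*(46 - 42) + (46 - 42)*(-730)) = -423457 - (-730)*(988 + 360620 - 2*4 + 4*(-730)) = -423457 - (-730)*(988 + 360620 - 8 - 2920) = -423457 - (-730)*358680 = -423457 - 1*(-261836400) = -423457 + 261836400 = 261412943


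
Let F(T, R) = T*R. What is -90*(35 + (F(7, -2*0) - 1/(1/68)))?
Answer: 2970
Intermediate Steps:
F(T, R) = R*T
-90*(35 + (F(7, -2*0) - 1/(1/68))) = -90*(35 + (-2*0*7 - 1/(1/68))) = -90*(35 + (0*7 - 1/1/68)) = -90*(35 + (0 - 1*68)) = -90*(35 + (0 - 68)) = -90*(35 - 68) = -90*(-33) = 2970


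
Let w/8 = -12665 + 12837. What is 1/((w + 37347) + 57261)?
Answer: 1/95984 ≈ 1.0418e-5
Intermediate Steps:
w = 1376 (w = 8*(-12665 + 12837) = 8*172 = 1376)
1/((w + 37347) + 57261) = 1/((1376 + 37347) + 57261) = 1/(38723 + 57261) = 1/95984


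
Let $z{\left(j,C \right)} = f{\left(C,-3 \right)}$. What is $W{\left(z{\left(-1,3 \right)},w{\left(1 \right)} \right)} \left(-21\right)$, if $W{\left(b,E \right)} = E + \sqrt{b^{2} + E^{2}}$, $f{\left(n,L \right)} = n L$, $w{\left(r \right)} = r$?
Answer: $-21 - 21 \sqrt{82} \approx -211.16$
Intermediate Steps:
$f{\left(n,L \right)} = L n$
$z{\left(j,C \right)} = - 3 C$
$W{\left(b,E \right)} = E + \sqrt{E^{2} + b^{2}}$
$W{\left(z{\left(-1,3 \right)},w{\left(1 \right)} \right)} \left(-21\right) = \left(1 + \sqrt{1^{2} + \left(\left(-3\right) 3\right)^{2}}\right) \left(-21\right) = \left(1 + \sqrt{1 + \left(-9\right)^{2}}\right) \left(-21\right) = \left(1 + \sqrt{1 + 81}\right) \left(-21\right) = \left(1 + \sqrt{82}\right) \left(-21\right) = -21 - 21 \sqrt{82}$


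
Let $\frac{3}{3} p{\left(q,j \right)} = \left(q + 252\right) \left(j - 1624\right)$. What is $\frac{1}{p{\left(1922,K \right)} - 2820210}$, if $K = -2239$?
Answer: $- \frac{1}{11218372} \approx -8.9139 \cdot 10^{-8}$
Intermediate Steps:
$p{\left(q,j \right)} = \left(-1624 + j\right) \left(252 + q\right)$ ($p{\left(q,j \right)} = \left(q + 252\right) \left(j - 1624\right) = \left(252 + q\right) \left(-1624 + j\right) = \left(-1624 + j\right) \left(252 + q\right)$)
$\frac{1}{p{\left(1922,K \right)} - 2820210} = \frac{1}{\left(-409248 - 3121328 + 252 \left(-2239\right) - 4303358\right) - 2820210} = \frac{1}{\left(-409248 - 3121328 - 564228 - 4303358\right) - 2820210} = \frac{1}{-8398162 - 2820210} = \frac{1}{-11218372} = - \frac{1}{11218372}$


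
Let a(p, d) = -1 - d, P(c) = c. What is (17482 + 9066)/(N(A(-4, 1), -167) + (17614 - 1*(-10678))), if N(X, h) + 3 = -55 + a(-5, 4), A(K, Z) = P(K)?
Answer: 26548/28229 ≈ 0.94045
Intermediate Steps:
A(K, Z) = K
N(X, h) = -63 (N(X, h) = -3 + (-55 + (-1 - 1*4)) = -3 + (-55 + (-1 - 4)) = -3 + (-55 - 5) = -3 - 60 = -63)
(17482 + 9066)/(N(A(-4, 1), -167) + (17614 - 1*(-10678))) = (17482 + 9066)/(-63 + (17614 - 1*(-10678))) = 26548/(-63 + (17614 + 10678)) = 26548/(-63 + 28292) = 26548/28229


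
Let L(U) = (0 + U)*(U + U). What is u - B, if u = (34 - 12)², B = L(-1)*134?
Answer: 216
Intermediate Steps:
L(U) = 2*U² (L(U) = U*(2*U) = 2*U²)
B = 268 (B = (2*(-1)²)*134 = (2*1)*134 = 2*134 = 268)
u = 484 (u = 22² = 484)
u - B = 484 - 1*268 = 484 - 268 = 216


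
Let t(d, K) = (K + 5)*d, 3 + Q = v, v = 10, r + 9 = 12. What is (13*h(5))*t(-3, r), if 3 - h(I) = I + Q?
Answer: 2808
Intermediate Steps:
r = 3 (r = -9 + 12 = 3)
Q = 7 (Q = -3 + 10 = 7)
h(I) = -4 - I (h(I) = 3 - (I + 7) = 3 - (7 + I) = 3 + (-7 - I) = -4 - I)
t(d, K) = d*(5 + K) (t(d, K) = (5 + K)*d = d*(5 + K))
(13*h(5))*t(-3, r) = (13*(-4 - 1*5))*(-3*(5 + 3)) = (13*(-4 - 5))*(-3*8) = (13*(-9))*(-24) = -117*(-24) = 2808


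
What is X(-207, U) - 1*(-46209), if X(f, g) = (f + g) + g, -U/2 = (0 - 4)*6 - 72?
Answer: 46386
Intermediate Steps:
U = 192 (U = -2*((0 - 4)*6 - 72) = -2*(-4*6 - 72) = -2*(-24 - 72) = -2*(-96) = 192)
X(f, g) = f + 2*g
X(-207, U) - 1*(-46209) = (-207 + 2*192) - 1*(-46209) = (-207 + 384) + 46209 = 177 + 46209 = 46386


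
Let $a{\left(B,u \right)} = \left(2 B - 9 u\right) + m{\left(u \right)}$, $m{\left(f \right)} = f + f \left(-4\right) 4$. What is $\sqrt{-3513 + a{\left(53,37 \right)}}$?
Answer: $i \sqrt{4295} \approx 65.536 i$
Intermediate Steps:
$m{\left(f \right)} = - 15 f$ ($m{\left(f \right)} = f + - 4 f 4 = f - 16 f = - 15 f$)
$a{\left(B,u \right)} = - 24 u + 2 B$ ($a{\left(B,u \right)} = \left(2 B - 9 u\right) - 15 u = \left(- 9 u + 2 B\right) - 15 u = - 24 u + 2 B$)
$\sqrt{-3513 + a{\left(53,37 \right)}} = \sqrt{-3513 + \left(\left(-24\right) 37 + 2 \cdot 53\right)} = \sqrt{-3513 + \left(-888 + 106\right)} = \sqrt{-3513 - 782} = \sqrt{-4295} = i \sqrt{4295}$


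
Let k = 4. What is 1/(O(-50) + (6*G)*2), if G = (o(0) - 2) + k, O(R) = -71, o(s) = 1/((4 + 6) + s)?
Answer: -5/229 ≈ -0.021834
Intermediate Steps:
o(s) = 1/(10 + s)
G = 21/10 (G = (1/(10 + 0) - 2) + 4 = (1/10 - 2) + 4 = -19/10 + 4 = 21/10 ≈ 2.1000)
1/(O(-50) + (6*G)*2) = 1/(-71 + (6*(21/10))*2) = 1/(-71 + (63/5)*2) = 1/(-71 + 126/5) = 1/(-229/5) = -5/229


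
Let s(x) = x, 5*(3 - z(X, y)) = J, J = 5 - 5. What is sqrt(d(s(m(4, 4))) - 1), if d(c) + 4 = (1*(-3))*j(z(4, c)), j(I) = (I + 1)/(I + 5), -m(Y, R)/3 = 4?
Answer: I*sqrt(26)/2 ≈ 2.5495*I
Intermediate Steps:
m(Y, R) = -12 (m(Y, R) = -3*4 = -12)
J = 0
z(X, y) = 3 (z(X, y) = 3 - 1/5*0 = 3 + 0 = 3)
j(I) = (1 + I)/(5 + I)
d(c) = -11/2 (d(c) = -4 + (1*(-3))*((1 + 3)/(5 + 3)) = -4 - 3*4/8 = -4 - 3*1/2 = -4 - 3/2 = -11/2)
sqrt(d(s(m(4, 4))) - 1) = sqrt(-11/2 - 1) = sqrt(-13/2) = I*sqrt(26)/2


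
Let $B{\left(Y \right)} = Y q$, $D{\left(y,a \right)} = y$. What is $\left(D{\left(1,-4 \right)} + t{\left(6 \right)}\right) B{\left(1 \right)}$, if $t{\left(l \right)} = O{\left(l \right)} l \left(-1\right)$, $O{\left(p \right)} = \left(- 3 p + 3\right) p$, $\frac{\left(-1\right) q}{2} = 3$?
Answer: $-3246$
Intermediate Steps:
$q = -6$ ($q = \left(-2\right) 3 = -6$)
$O{\left(p \right)} = p \left(3 - 3 p\right)$ ($O{\left(p \right)} = \left(3 - 3 p\right) p = p \left(3 - 3 p\right)$)
$t{\left(l \right)} = - 3 l^{2} \left(1 - l\right)$ ($t{\left(l \right)} = 3 l \left(1 - l\right) l \left(-1\right) = 3 l^{2} \left(1 - l\right) \left(-1\right) = - 3 l^{2} \left(1 - l\right)$)
$B{\left(Y \right)} = - 6 Y$ ($B{\left(Y \right)} = Y \left(-6\right) = - 6 Y$)
$\left(D{\left(1,-4 \right)} + t{\left(6 \right)}\right) B{\left(1 \right)} = \left(1 + 3 \cdot 6^{2} \left(-1 + 6\right)\right) \left(\left(-6\right) 1\right) = \left(1 + 3 \cdot 36 \cdot 5\right) \left(-6\right) = \left(1 + 540\right) \left(-6\right) = 541 \left(-6\right) = -3246$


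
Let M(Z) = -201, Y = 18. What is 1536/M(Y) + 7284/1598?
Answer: -165074/53533 ≈ -3.0836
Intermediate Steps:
1536/M(Y) + 7284/1598 = 1536/(-201) + 7284/1598 = 1536*(-1/201) + 7284*(1/1598) = -512/67 + 3642/799 = -165074/53533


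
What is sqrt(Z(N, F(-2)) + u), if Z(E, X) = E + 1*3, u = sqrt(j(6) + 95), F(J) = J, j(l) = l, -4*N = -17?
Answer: sqrt(29 + 4*sqrt(101))/2 ≈ 4.1593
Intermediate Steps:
N = 17/4 (N = -1/4*(-17) = 17/4 ≈ 4.2500)
u = sqrt(101) (u = sqrt(6 + 95) = sqrt(101) ≈ 10.050)
Z(E, X) = 3 + E (Z(E, X) = E + 3 = 3 + E)
sqrt(Z(N, F(-2)) + u) = sqrt((3 + 17/4) + sqrt(101)) = sqrt(29/4 + sqrt(101))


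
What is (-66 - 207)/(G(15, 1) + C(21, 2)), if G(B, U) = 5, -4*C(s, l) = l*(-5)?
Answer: -182/5 ≈ -36.400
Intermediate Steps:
C(s, l) = 5*l/4 (C(s, l) = -l*(-5)/4 = -(-5)*l/4 = 5*l/4)
(-66 - 207)/(G(15, 1) + C(21, 2)) = (-66 - 207)/(5 + (5/4)*2) = -273/(5 + 5/2) = -273/15/2 = -273*2/15 = -182/5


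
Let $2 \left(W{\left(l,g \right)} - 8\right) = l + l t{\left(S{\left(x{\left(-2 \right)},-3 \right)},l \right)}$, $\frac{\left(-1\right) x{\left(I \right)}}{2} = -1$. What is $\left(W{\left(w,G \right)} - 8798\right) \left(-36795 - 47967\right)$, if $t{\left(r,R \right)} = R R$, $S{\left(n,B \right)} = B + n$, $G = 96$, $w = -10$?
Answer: $787862790$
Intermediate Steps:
$x{\left(I \right)} = 2$ ($x{\left(I \right)} = \left(-2\right) \left(-1\right) = 2$)
$t{\left(r,R \right)} = R^{2}$
$W{\left(l,g \right)} = 8 + \frac{l}{2} + \frac{l^{3}}{2}$ ($W{\left(l,g \right)} = 8 + \frac{l + l l^{2}}{2} = 8 + \frac{l + l^{3}}{2} = 8 + \left(\frac{l}{2} + \frac{l^{3}}{2}\right) = 8 + \frac{l}{2} + \frac{l^{3}}{2}$)
$\left(W{\left(w,G \right)} - 8798\right) \left(-36795 - 47967\right) = \left(\left(8 + \frac{1}{2} \left(-10\right) + \frac{\left(-10\right)^{3}}{2}\right) - 8798\right) \left(-36795 - 47967\right) = \left(\left(8 - 5 + \frac{1}{2} \left(-1000\right)\right) - 8798\right) \left(-84762\right) = \left(\left(8 - 5 - 500\right) - 8798\right) \left(-84762\right) = \left(-497 - 8798\right) \left(-84762\right) = \left(-9295\right) \left(-84762\right) = 787862790$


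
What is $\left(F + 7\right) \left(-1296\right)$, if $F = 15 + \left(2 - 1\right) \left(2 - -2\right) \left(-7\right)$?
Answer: $7776$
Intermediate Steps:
$F = -13$ ($F = 15 + 1 \left(2 + 2\right) \left(-7\right) = 15 + 1 \cdot 4 \left(-7\right) = 15 + 4 \left(-7\right) = 15 - 28 = -13$)
$\left(F + 7\right) \left(-1296\right) = \left(-13 + 7\right) \left(-1296\right) = \left(-6\right) \left(-1296\right) = 7776$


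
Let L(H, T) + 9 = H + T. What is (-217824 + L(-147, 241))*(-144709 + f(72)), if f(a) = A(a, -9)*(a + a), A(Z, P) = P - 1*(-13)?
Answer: 31383375287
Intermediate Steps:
A(Z, P) = 13 + P (A(Z, P) = P + 13 = 13 + P)
f(a) = 8*a (f(a) = (13 - 9)*(a + a) = 4*(2*a) = 8*a)
L(H, T) = -9 + H + T (L(H, T) = -9 + (H + T) = -9 + H + T)
(-217824 + L(-147, 241))*(-144709 + f(72)) = (-217824 + (-9 - 147 + 241))*(-144709 + 8*72) = (-217824 + 85)*(-144709 + 576) = -217739*(-144133) = 31383375287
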